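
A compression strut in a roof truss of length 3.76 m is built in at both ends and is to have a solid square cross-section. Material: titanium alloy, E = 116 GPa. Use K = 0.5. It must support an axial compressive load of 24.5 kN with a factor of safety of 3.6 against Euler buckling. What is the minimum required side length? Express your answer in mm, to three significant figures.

Required P_cr = n·P = 3.6 × 24.5 = 88.20 kN
L_e = K·L = 0.5 × 3.76 = 1.880 m
Required I = P_cr·L_e²/(π²E) = 8.820×10^4 × 1.880² / (π² × 1.16×10^11) = 2.723×10^-7 m⁴
I_req = 2.723×10^5 mm⁴
Solid square: I = a⁴/12  ⇒  a = (12I)^(1/4) = (12×2.723×10^5)^(1/4) = 42.5 mm

a ≈ 42.5 mm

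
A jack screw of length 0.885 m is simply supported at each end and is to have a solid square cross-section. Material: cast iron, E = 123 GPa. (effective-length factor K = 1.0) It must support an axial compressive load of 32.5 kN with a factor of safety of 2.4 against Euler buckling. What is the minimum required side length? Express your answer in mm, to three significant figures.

a ≈ 27.9 mm

Required P_cr = n·P = 2.4 × 32.5 = 78.00 kN
L_e = K·L = 1 × 0.885 = 0.8850 m
Required I = P_cr·L_e²/(π²E) = 7.800×10^4 × 0.8850² / (π² × 1.23×10^11) = 5.032×10^-8 m⁴
I_req = 5.032×10^4 mm⁴
Solid square: I = a⁴/12  ⇒  a = (12I)^(1/4) = (12×5.032×10^4)^(1/4) = 27.9 mm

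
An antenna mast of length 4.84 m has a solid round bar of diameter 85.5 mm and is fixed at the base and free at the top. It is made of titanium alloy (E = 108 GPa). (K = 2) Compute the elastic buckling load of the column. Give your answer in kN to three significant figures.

P_cr ≈ 29.8 kN

I = πd⁴/64 = π×85.5⁴/64 = 2.623×10^6 mm⁴
I = 2.623×10^6 mm⁴ = 2.623×10^-6 m⁴
Effective length L_e = K·L = 2 × 4.84 = 9.680 m
P_cr = π²EI / L_e² = π² × 108×10⁹ × 2.623×10^-6 / 9.680² = 2.984×10^4 N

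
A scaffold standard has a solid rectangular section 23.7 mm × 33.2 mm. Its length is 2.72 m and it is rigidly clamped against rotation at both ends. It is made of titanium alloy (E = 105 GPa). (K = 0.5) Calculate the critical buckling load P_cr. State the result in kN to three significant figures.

Buckling occurs about the weak axis: I_min = h·b³/12 with b = 23.7 mm (the shorter side).
I_min = 33.2×23.7³/12 = 3.683×10^4 mm⁴
I = 3.683×10^4 mm⁴ = 3.683×10^-8 m⁴
Effective length L_e = K·L = 0.5 × 2.72 = 1.360 m
P_cr = π²EI / L_e² = π² × 105×10⁹ × 3.683×10^-8 / 1.360² = 2.064×10^4 N

P_cr ≈ 20.6 kN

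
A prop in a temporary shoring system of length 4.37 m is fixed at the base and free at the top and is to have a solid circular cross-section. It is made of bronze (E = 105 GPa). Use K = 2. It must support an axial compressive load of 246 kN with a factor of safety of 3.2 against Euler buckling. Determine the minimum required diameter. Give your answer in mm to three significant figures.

d ≈ 185 mm

Required P_cr = n·P = 3.2 × 246 = 787.2 kN
L_e = K·L = 2 × 4.37 = 8.740 m
Required I = P_cr·L_e²/(π²E) = 7.872×10^5 × 8.740² / (π² × 1.05×10^11) = 5.803×10^-5 m⁴
I_req = 5.803×10^7 mm⁴
Solid circle: I = πd⁴/64  ⇒  d = (64I/π)^(1/4) = (64×5.803×10^7/π)^(1/4) = 185 mm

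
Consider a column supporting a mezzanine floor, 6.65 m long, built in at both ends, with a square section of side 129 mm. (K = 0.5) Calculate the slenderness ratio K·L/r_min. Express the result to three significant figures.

λ ≈ 89.3

For a square r = a/√12 = 129/√12 = 37.24 mm
L_e = K·L = 0.5 × 6.65 m = 3.325 m = 3325.0 mm
λ = L_e / r_min = 3325.0 / 37.24 = 89.3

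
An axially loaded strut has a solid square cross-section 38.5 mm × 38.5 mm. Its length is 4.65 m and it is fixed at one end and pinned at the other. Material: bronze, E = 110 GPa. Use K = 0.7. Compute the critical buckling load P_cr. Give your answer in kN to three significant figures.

I = a⁴/12 = 38.5⁴/12 = 1.831×10^5 mm⁴
I = 1.831×10^5 mm⁴ = 1.831×10^-7 m⁴
Effective length L_e = K·L = 0.7 × 4.65 = 3.255 m
P_cr = π²EI / L_e² = π² × 110×10⁹ × 1.831×10^-7 / 3.255² = 1.876×10^4 N

P_cr ≈ 18.8 kN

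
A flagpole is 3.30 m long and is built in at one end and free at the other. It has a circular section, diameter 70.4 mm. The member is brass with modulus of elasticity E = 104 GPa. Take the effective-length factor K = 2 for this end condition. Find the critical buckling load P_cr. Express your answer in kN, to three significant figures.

I = πd⁴/64 = π×70.4⁴/64 = 1.206×10^6 mm⁴
I = 1.206×10^6 mm⁴ = 1.206×10^-6 m⁴
Effective length L_e = K·L = 2 × 3.30 = 6.600 m
P_cr = π²EI / L_e² = π² × 104×10⁹ × 1.206×10^-6 / 6.600² = 2.841×10^4 N

P_cr ≈ 28.4 kN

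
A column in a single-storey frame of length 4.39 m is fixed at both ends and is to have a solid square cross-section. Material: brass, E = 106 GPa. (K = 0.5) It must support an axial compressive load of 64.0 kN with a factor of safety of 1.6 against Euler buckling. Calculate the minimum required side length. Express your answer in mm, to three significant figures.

Required P_cr = n·P = 1.6 × 64.0 = 102.4 kN
L_e = K·L = 0.5 × 4.39 = 2.195 m
Required I = P_cr·L_e²/(π²E) = 1.024×10^5 × 2.195² / (π² × 1.06×10^11) = 4.716×10^-7 m⁴
I_req = 4.716×10^5 mm⁴
Solid square: I = a⁴/12  ⇒  a = (12I)^(1/4) = (12×4.716×10^5)^(1/4) = 48.8 mm

a ≈ 48.8 mm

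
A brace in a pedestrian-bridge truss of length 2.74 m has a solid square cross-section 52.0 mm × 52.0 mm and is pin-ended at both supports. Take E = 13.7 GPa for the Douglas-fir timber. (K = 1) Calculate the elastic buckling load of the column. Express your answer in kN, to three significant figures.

I = a⁴/12 = 52.0⁴/12 = 6.093×10^5 mm⁴
I = 6.093×10^5 mm⁴ = 6.093×10^-7 m⁴
Effective length L_e = K·L = 1 × 2.74 = 2.740 m
P_cr = π²EI / L_e² = π² × 13.7×10⁹ × 6.093×10^-7 / 2.740² = 1.097×10^4 N

P_cr ≈ 11.0 kN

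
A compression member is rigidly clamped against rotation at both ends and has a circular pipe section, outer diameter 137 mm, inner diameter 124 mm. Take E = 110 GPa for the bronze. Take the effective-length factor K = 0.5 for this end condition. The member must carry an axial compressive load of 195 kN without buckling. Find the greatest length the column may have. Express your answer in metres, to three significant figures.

d_o = 137 mm, d_i = 124 mm
I = π(d_o⁴ − d_i⁴)/64 = π(137⁴ − 124.0⁴)/64 = 5.687×10^6 mm⁴
I = 5.687×10^-6 m⁴
At the buckling limit P_cr = P = 1.950×10^5 N
From P_cr = π²EI/(K·L)²:  L = (1/K)·√(π²EI/P_cr) = (1/0.5)·√(π²×1.10×10^11×5.687×10^-6/1.950×10^5)
L = 11.3 m

L_max ≈ 11.3 m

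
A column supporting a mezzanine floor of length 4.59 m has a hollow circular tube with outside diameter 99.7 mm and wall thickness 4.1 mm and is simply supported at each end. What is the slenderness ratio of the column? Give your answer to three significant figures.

λ ≈ 136

Inner diameter d_i = 99.7 − 2×4.1 = 91.50 mm
I = π(d_o⁴ − d_i⁴)/64 = π(99.7⁴ − 91.50⁴)/64 = 1.409×10^6 mm⁴
A = 1.231×10^3 mm²;  r_min = √(I/A) = √(1.409×10^6/1.231×10^3) = 33.83 mm
L_e = K·L = 1 × 4.59 m = 4.590 m = 4590.0 mm
λ = L_e / r_min = 4590.0 / 33.83 = 136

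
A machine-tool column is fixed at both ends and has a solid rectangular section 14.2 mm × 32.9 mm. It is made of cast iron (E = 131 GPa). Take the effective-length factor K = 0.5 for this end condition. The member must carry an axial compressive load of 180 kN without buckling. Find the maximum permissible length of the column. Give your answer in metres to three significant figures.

L_max ≈ 0.475 m

Buckling occurs about the weak axis: I_min = h·b³/12 with b = 14.2 mm (the shorter side).
I_min = 32.9×14.2³/12 = 7.850×10^3 mm⁴
I = 7.850×10^-9 m⁴
At the buckling limit P_cr = P = 1.800×10^5 N
From P_cr = π²EI/(K·L)²:  L = (1/K)·√(π²EI/P_cr) = (1/0.5)·√(π²×1.31×10^11×7.850×10^-9/1.800×10^5)
L = 0.475 m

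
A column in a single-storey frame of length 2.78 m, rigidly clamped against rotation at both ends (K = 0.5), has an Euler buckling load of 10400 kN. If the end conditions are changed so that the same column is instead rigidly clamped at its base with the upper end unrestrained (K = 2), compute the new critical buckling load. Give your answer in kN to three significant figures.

P_cr ≈ 650 kN

P_cr ∝ 1/K², so P_cr,new = P_cr,old × (K_old/K_new)² = 10400 × (0.5/2)²
= 10400 × 0.06250 = 650 kN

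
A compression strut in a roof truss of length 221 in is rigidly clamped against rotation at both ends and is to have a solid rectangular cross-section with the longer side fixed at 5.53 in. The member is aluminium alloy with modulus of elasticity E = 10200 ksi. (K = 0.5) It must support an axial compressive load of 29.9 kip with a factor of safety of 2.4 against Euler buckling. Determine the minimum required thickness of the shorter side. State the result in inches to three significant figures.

Required P_cr = n·P = 2.4 × 29.9 = 71.76 kip
L_e = K·L = 0.5 × 221 = 110.5 in
Required I = P_cr·L_e²/(π²E) = 7.176×10^4 × 110.5² / (π² × 1.02×10^7) = 8.704 in⁴
Rectangle, weak axis: I_min = h·b³/12 with h = 5.53 in fixed  ⇒  b = (12I/h)^(1/3) = 2.66 in

b ≈ 2.66 in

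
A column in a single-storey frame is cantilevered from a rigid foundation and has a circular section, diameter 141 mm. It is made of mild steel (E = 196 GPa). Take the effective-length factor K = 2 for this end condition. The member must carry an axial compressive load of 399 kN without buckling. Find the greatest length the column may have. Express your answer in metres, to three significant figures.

L_max ≈ 4.85 m

I = πd⁴/64 = π×141⁴/64 = 1.940×10^7 mm⁴
I = 1.940×10^-5 m⁴
At the buckling limit P_cr = P = 3.990×10^5 N
From P_cr = π²EI/(K·L)²:  L = (1/K)·√(π²EI/P_cr) = (1/2)·√(π²×1.96×10^11×1.940×10^-5/3.990×10^5)
L = 4.85 m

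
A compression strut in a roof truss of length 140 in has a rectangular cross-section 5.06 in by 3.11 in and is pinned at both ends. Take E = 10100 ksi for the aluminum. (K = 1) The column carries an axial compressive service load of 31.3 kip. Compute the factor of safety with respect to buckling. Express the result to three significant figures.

Buckling occurs about the weak axis: I_min = h·b³/12 with b = 3.11 in (the shorter side).
I_min = 5.06×3.11³/12 = 12.68 in⁴
Effective length L_e = K·L = 1 × 140 = 140.0 in
P_cr = π²EI / L_e² = π² × 10100×10³ × 12.68 / 140.0² = 6.451×10^4 lb
Factor of safety n = P_cr / P = 64.508 / 31.3 = 2.06

n ≈ 2.06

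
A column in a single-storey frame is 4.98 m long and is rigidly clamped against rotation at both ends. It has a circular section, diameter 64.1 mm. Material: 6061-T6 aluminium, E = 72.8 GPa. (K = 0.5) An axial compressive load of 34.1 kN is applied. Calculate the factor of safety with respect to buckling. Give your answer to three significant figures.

n ≈ 2.82

I = πd⁴/64 = π×64.1⁴/64 = 8.287×10^5 mm⁴
I = 8.287×10^5 mm⁴ = 8.287×10^-7 m⁴
Effective length L_e = K·L = 0.5 × 4.98 = 2.490 m
P_cr = π²EI / L_e² = π² × 72.8×10⁹ × 8.287×10^-7 / 2.490² = 9.604×10^4 N
Factor of safety n = P_cr / P = 96.036 / 34.1 = 2.82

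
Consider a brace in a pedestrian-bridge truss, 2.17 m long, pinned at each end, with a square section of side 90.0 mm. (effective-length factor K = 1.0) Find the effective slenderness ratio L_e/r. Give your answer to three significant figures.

For a square r = a/√12 = 90.0/√12 = 25.98 mm
L_e = K·L = 1 × 2.17 m = 2.170 m = 2170.0 mm
λ = L_e / r_min = 2170.0 / 25.98 = 83.5

λ ≈ 83.5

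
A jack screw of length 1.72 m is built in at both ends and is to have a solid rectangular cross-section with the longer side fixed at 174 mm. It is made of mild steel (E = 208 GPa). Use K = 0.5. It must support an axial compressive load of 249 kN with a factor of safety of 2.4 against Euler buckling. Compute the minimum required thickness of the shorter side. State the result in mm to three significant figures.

Required P_cr = n·P = 2.4 × 249 = 597.6 kN
L_e = K·L = 0.5 × 1.72 = 0.8600 m
Required I = P_cr·L_e²/(π²E) = 5.976×10^5 × 0.8600² / (π² × 2.08×10^11) = 2.153×10^-7 m⁴
I_req = 2.153×10^5 mm⁴
Rectangle, weak axis: I_min = h·b³/12 with h = 174 mm fixed  ⇒  b = (12I/h)^(1/3) = 24.6 mm

b ≈ 24.6 mm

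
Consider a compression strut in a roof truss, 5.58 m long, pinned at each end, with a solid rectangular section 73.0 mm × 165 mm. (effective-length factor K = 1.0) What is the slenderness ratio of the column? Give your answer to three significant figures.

Buckling occurs about the weak axis: I_min = h·b³/12 with b = 73.0 mm (the shorter side).
I_min = 165×73.0³/12 = 5.349×10^6 mm⁴
A = 1.204×10^4 mm²;  r_min = √(I/A) = √(5.349×10^6/1.204×10^4) = 21.07 mm
L_e = K·L = 1 × 5.58 m = 5.580 m = 5580.0 mm
λ = L_e / r_min = 5580.0 / 21.07 = 265

λ ≈ 265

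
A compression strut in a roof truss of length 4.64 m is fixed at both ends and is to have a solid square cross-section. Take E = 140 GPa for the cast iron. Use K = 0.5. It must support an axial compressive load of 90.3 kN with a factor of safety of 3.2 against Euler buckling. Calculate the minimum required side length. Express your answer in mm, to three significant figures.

a ≈ 60.6 mm

Required P_cr = n·P = 3.2 × 90.3 = 289.0 kN
L_e = K·L = 0.5 × 4.64 = 2.320 m
Required I = P_cr·L_e²/(π²E) = 2.890×10^5 × 2.320² / (π² × 1.40×10^11) = 1.126×10^-6 m⁴
I_req = 1.126×10^6 mm⁴
Solid square: I = a⁴/12  ⇒  a = (12I)^(1/4) = (12×1.126×10^6)^(1/4) = 60.6 mm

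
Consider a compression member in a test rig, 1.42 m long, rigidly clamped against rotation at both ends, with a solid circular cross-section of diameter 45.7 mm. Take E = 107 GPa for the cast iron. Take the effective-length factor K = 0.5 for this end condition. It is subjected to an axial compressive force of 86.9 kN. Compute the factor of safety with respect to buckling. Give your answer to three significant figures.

n ≈ 5.16

I = πd⁴/64 = π×45.7⁴/64 = 2.141×10^5 mm⁴
I = 2.141×10^5 mm⁴ = 2.141×10^-7 m⁴
Effective length L_e = K·L = 0.5 × 1.42 = 0.7100 m
P_cr = π²EI / L_e² = π² × 107×10⁹ × 2.141×10^-7 / 0.7100² = 4.485×10^5 N
Factor of safety n = P_cr / P = 448.54 / 86.9 = 5.16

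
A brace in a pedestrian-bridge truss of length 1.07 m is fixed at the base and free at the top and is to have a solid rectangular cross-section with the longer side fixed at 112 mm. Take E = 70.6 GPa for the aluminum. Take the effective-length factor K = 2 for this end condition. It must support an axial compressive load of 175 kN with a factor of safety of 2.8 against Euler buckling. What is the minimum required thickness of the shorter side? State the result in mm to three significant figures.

Required P_cr = n·P = 2.8 × 175 = 490.0 kN
L_e = K·L = 2 × 1.07 = 2.140 m
Required I = P_cr·L_e²/(π²E) = 4.900×10^5 × 2.140² / (π² × 7.06×10^10) = 3.220×10^-6 m⁴
I_req = 3.220×10^6 mm⁴
Rectangle, weak axis: I_min = h·b³/12 with h = 112 mm fixed  ⇒  b = (12I/h)^(1/3) = 70.1 mm

b ≈ 70.1 mm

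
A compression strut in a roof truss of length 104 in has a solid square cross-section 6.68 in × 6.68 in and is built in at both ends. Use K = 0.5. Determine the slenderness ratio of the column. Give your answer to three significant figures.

λ ≈ 27.0

For a square r = a/√12 = 6.68/√12 = 1.928 in
L_e = K·L = 0.5 × 104 = 52.00 in
λ = L_e / r_min = 52.000 / 1.928 = 27.0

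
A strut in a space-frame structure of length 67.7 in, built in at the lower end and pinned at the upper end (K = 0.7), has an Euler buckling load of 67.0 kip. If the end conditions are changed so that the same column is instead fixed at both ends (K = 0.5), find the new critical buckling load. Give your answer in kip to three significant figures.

P_cr ≈ 131 kip

P_cr ∝ 1/K², so P_cr,new = P_cr,old × (K_old/K_new)² = 67.0 × (0.7/0.5)²
= 67.0 × 1.960 = 131 kip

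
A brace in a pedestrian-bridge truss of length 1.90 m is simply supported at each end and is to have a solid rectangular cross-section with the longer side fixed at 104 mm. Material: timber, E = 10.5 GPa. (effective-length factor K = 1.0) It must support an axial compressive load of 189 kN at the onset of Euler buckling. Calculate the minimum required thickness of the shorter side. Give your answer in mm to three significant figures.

b ≈ 91.2 mm

L_e = K·L = 1 × 1.90 = 1.900 m
Required I = P_cr·L_e²/(π²E) = 1.890×10^5 × 1.900² / (π² × 1.05×10^10) = 6.584×10^-6 m⁴
I_req = 6.584×10^6 mm⁴
Rectangle, weak axis: I_min = h·b³/12 with h = 104 mm fixed  ⇒  b = (12I/h)^(1/3) = 91.2 mm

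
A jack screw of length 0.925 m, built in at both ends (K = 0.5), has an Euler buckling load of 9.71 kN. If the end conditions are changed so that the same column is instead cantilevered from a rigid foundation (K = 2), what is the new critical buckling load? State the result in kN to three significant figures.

P_cr ∝ 1/K², so P_cr,new = P_cr,old × (K_old/K_new)² = 9.71 × (0.5/2)²
= 9.71 × 0.06250 = 0.607 kN

P_cr ≈ 0.607 kN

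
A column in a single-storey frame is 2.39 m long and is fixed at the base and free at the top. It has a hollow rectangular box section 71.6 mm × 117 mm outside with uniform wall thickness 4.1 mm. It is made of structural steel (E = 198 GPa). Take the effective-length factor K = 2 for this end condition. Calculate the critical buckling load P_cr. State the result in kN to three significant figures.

P_cr ≈ 108 kN

Inner dimensions: h_i = 117 − 2×4.1 = 108.8 mm, b_i = 71.6 − 2×4.1 = 63.40 mm
Weak-axis I_min = (h_o·b_o³ − h_i·b_i³)/12 with b_o = 71.6, b_i = 63.40 mm (shorter outer/inner sides).
I_min = (117×71.6³ − 108.8×63.40³)/12 = 1.268×10^6 mm⁴
I = 1.268×10^6 mm⁴ = 1.268×10^-6 m⁴
Effective length L_e = K·L = 2 × 2.39 = 4.780 m
P_cr = π²EI / L_e² = π² × 198×10⁹ × 1.268×10^-6 / 4.780² = 1.085×10^5 N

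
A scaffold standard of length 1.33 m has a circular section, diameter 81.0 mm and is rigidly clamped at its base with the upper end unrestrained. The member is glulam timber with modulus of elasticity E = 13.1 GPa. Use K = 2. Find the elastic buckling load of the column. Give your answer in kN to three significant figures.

P_cr ≈ 38.6 kN

I = πd⁴/64 = π×81.0⁴/64 = 2.113×10^6 mm⁴
I = 2.113×10^6 mm⁴ = 2.113×10^-6 m⁴
Effective length L_e = K·L = 2 × 1.33 = 2.660 m
P_cr = π²EI / L_e² = π² × 13.1×10⁹ × 2.113×10^-6 / 2.660² = 3.861×10^4 N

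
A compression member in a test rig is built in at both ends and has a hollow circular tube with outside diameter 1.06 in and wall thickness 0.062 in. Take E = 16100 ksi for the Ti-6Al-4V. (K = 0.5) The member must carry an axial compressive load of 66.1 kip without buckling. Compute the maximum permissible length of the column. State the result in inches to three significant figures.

L_max ≈ 15.3 in

Inner diameter d_i = 1.06 − 2×0.062 = 0.9360 in
I = π(d_o⁴ − d_i⁴)/64 = π(1.06⁴ − 0.9360⁴)/64 = 2.429×10^-2 in⁴
At the buckling limit P_cr = P = 6.610×10^4 lb
From P_cr = π²EI/(K·L)²:  L = (1/K)·√(π²EI/P_cr) = (1/0.5)·√(π²×1.61×10^7×2.429×10^-2/6.610×10^4)
L = 15.3 in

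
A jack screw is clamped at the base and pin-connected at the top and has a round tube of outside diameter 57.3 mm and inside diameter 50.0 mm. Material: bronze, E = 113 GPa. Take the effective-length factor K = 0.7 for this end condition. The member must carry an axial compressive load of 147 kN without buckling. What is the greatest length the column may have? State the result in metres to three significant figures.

L_max ≈ 1.86 m

d_o = 57.3 mm, d_i = 50.0 mm
I = π(d_o⁴ − d_i⁴)/64 = π(57.3⁴ − 50.00⁴)/64 = 2.224×10^5 mm⁴
I = 2.224×10^-7 m⁴
At the buckling limit P_cr = P = 1.470×10^5 N
From P_cr = π²EI/(K·L)²:  L = (1/K)·√(π²EI/P_cr) = (1/0.7)·√(π²×1.13×10^11×2.224×10^-7/1.470×10^5)
L = 1.86 m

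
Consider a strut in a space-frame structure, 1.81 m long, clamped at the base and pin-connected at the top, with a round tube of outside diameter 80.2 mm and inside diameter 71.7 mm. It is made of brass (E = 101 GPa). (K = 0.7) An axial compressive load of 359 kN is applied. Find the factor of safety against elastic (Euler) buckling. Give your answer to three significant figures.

n ≈ 1.27

d_o = 80.2 mm, d_i = 71.7 mm
I = π(d_o⁴ − d_i⁴)/64 = π(80.2⁴ − 71.70⁴)/64 = 7.335×10^5 mm⁴
I = 7.335×10^5 mm⁴ = 7.335×10^-7 m⁴
Effective length L_e = K·L = 0.7 × 1.81 = 1.267 m
P_cr = π²EI / L_e² = π² × 101×10⁹ × 7.335×10^-7 / 1.267² = 4.555×10^5 N
Factor of safety n = P_cr / P = 455.47 / 359 = 1.27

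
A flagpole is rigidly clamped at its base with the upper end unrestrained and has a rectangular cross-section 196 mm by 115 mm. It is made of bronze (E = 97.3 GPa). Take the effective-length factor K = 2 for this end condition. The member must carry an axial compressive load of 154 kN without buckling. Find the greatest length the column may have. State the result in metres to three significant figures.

L_max ≈ 6.22 m

Buckling occurs about the weak axis: I_min = h·b³/12 with b = 115 mm (the shorter side).
I_min = 196×115³/12 = 2.484×10^7 mm⁴
I = 2.484×10^-5 m⁴
At the buckling limit P_cr = P = 1.540×10^5 N
From P_cr = π²EI/(K·L)²:  L = (1/K)·√(π²EI/P_cr) = (1/2)·√(π²×9.73×10^10×2.484×10^-5/1.540×10^5)
L = 6.22 m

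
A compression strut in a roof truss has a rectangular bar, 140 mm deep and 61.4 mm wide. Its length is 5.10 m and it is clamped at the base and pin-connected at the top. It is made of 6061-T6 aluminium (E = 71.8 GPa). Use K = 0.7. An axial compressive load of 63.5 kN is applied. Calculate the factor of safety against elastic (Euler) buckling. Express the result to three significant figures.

Buckling occurs about the weak axis: I_min = h·b³/12 with b = 61.4 mm (the shorter side).
I_min = 140×61.4³/12 = 2.701×10^6 mm⁴
I = 2.701×10^6 mm⁴ = 2.701×10^-6 m⁴
Effective length L_e = K·L = 0.7 × 5.10 = 3.570 m
P_cr = π²EI / L_e² = π² × 71.8×10⁹ × 2.701×10^-6 / 3.570² = 1.502×10^5 N
Factor of safety n = P_cr / P = 150.15 / 63.5 = 2.36

n ≈ 2.36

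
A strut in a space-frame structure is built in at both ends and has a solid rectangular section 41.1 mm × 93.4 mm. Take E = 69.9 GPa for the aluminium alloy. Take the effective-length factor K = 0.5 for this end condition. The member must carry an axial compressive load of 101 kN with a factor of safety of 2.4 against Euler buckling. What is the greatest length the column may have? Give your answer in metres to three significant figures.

Buckling occurs about the weak axis: I_min = h·b³/12 with b = 41.1 mm (the shorter side).
I_min = 93.4×41.1³/12 = 5.404×10^5 mm⁴
I = 5.404×10^-7 m⁴
Required critical load P_cr = n·P = 2.4 × 101 = 242.4 kN = 2.424×10^5 N
From P_cr = π²EI/(K·L)²:  L = (1/K)·√(π²EI/P_cr) = (1/0.5)·√(π²×6.99×10^10×5.404×10^-7/2.424×10^5)
L = 2.48 m

L_max ≈ 2.48 m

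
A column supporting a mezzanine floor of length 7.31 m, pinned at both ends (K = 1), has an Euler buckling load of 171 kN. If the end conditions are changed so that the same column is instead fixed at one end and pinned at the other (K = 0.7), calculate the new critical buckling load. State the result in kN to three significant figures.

P_cr ∝ 1/K², so P_cr,new = P_cr,old × (K_old/K_new)² = 171 × (1/0.7)²
= 171 × 2.041 = 349 kN

P_cr ≈ 349 kN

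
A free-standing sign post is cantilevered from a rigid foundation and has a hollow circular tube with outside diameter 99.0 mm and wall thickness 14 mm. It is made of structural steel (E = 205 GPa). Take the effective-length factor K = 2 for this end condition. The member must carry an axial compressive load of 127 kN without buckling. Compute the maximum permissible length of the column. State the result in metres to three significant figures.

L_max ≈ 3.72 m

Inner diameter d_i = 99.0 − 2×14 = 71.00 mm
I = π(d_o⁴ − d_i⁴)/64 = π(99.0⁴ − 71.00⁴)/64 = 3.468×10^6 mm⁴
I = 3.468×10^-6 m⁴
At the buckling limit P_cr = P = 1.270×10^5 N
From P_cr = π²EI/(K·L)²:  L = (1/K)·√(π²EI/P_cr) = (1/2)·√(π²×2.05×10^11×3.468×10^-6/1.270×10^5)
L = 3.72 m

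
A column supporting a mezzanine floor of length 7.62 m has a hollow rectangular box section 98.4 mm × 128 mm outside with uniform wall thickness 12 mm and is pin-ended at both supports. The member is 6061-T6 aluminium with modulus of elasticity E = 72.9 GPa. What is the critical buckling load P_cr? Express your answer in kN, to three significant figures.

P_cr ≈ 81.7 kN

Inner dimensions: h_i = 128 − 2×12 = 104.0 mm, b_i = 98.4 − 2×12 = 74.40 mm
Weak-axis I_min = (h_o·b_o³ − h_i·b_i³)/12 with b_o = 98.4, b_i = 74.40 mm (shorter outer/inner sides).
I_min = (128×98.4³ − 104.0×74.40³)/12 = 6.594×10^6 mm⁴
I = 6.594×10^6 mm⁴ = 6.594×10^-6 m⁴
Effective length L_e = K·L = 1 × 7.62 = 7.620 m
P_cr = π²EI / L_e² = π² × 72.9×10⁹ × 6.594×10^-6 / 7.620² = 8.170×10^4 N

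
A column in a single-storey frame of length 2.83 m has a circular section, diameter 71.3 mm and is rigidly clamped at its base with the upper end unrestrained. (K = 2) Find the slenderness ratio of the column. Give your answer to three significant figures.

I = πd⁴/64 = π×71.3⁴/64 = 1.269×10^6 mm⁴
A = 3.993×10^3 mm²;  r_min = √(I/A) = √(1.269×10^6/3.993×10^3) = 17.82 mm
L_e = K·L = 2 × 2.83 m = 5.660 m = 5660.0 mm
λ = L_e / r_min = 5660.0 / 17.82 = 318

λ ≈ 318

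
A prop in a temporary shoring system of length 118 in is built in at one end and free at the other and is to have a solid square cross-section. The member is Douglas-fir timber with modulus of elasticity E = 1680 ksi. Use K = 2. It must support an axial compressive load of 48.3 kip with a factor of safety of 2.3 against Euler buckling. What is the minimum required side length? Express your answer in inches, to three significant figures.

a ≈ 8.18 in

Required P_cr = n·P = 2.3 × 48.3 = 111.1 kip
L_e = K·L = 2 × 118 = 236.0 in
Required I = P_cr·L_e²/(π²E) = 1.111×10^5 × 236.0² / (π² × 1.68×10^6) = 373.2 in⁴
Solid square: I = a⁴/12  ⇒  a = (12I)^(1/4) = (12×373.2)^(1/4) = 8.18 in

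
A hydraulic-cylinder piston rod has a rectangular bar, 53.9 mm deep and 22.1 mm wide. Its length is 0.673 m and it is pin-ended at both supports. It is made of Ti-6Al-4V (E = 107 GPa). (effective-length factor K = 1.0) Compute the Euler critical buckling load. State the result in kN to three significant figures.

P_cr ≈ 113 kN

Buckling occurs about the weak axis: I_min = h·b³/12 with b = 22.1 mm (the shorter side).
I_min = 53.9×22.1³/12 = 4.848×10^4 mm⁴
I = 4.848×10^4 mm⁴ = 4.848×10^-8 m⁴
Effective length L_e = K·L = 1 × 0.673 = 0.6730 m
P_cr = π²EI / L_e² = π² × 107×10⁹ × 4.848×10^-8 / 0.6730² = 1.130×10^5 N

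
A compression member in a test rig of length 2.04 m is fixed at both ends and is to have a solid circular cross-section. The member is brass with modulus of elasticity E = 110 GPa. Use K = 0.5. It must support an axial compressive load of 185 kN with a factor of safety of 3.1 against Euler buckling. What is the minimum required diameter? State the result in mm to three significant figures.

Required P_cr = n·P = 3.1 × 185 = 573.5 kN
L_e = K·L = 0.5 × 2.04 = 1.020 m
Required I = P_cr·L_e²/(π²E) = 5.735×10^5 × 1.020² / (π² × 1.10×10^11) = 5.496×10^-7 m⁴
I_req = 5.496×10^5 mm⁴
Solid circle: I = πd⁴/64  ⇒  d = (64I/π)^(1/4) = (64×5.496×10^5/π)^(1/4) = 57.8 mm

d ≈ 57.8 mm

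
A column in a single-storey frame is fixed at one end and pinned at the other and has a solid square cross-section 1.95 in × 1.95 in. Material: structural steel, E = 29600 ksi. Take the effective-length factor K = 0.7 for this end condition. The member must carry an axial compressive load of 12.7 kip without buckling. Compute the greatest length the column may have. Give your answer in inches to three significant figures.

L_max ≈ 238 in

I = a⁴/12 = 1.95⁴/12 = 1.205 in⁴
At the buckling limit P_cr = P = 1.270×10^4 lb
From P_cr = π²EI/(K·L)²:  L = (1/K)·√(π²EI/P_cr) = (1/0.7)·√(π²×2.96×10^7×1.205/1.270×10^4)
L = 238 in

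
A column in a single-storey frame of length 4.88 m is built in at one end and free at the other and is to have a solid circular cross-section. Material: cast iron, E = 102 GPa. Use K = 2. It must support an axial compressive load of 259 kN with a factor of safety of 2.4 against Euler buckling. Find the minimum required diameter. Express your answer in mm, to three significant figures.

d ≈ 186 mm

Required P_cr = n·P = 2.4 × 259 = 621.6 kN
L_e = K·L = 2 × 4.88 = 9.760 m
Required I = P_cr·L_e²/(π²E) = 6.216×10^5 × 9.760² / (π² × 1.02×10^11) = 5.882×10^-5 m⁴
I_req = 5.882×10^7 mm⁴
Solid circle: I = πd⁴/64  ⇒  d = (64I/π)^(1/4) = (64×5.882×10^7/π)^(1/4) = 186 mm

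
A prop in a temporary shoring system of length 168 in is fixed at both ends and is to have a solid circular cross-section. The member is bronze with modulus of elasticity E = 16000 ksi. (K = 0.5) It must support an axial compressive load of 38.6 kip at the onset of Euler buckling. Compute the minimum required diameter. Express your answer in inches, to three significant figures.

d ≈ 2.43 in

L_e = K·L = 0.5 × 168 = 84.00 in
Required I = P_cr·L_e²/(π²E) = 3.860×10^4 × 84.00² / (π² × 1.60×10^7) = 1.725 in⁴
Solid circle: I = πd⁴/64  ⇒  d = (64I/π)^(1/4) = (64×1.725/π)^(1/4) = 2.43 in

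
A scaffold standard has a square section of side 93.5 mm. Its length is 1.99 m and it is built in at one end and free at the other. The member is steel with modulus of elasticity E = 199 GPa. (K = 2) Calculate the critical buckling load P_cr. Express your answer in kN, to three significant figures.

P_cr ≈ 790 kN

I = a⁴/12 = 93.5⁴/12 = 6.369×10^6 mm⁴
I = 6.369×10^6 mm⁴ = 6.369×10^-6 m⁴
Effective length L_e = K·L = 2 × 1.99 = 3.980 m
P_cr = π²EI / L_e² = π² × 199×10⁹ × 6.369×10^-6 / 3.980² = 7.897×10^5 N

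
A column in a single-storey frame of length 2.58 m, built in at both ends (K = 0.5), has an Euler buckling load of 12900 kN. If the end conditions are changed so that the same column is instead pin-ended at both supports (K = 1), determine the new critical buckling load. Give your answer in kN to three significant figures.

P_cr ≈ 3220 kN

P_cr ∝ 1/K², so P_cr,new = P_cr,old × (K_old/K_new)² = 12900 × (0.5/1)²
= 12900 × 0.2500 = 3220 kN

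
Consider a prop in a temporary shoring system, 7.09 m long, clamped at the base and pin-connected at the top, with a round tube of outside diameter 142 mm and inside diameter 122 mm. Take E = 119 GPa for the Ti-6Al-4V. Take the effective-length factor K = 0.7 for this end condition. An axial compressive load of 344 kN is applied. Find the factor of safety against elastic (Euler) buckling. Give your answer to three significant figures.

n ≈ 1.26

d_o = 142 mm, d_i = 122 mm
I = π(d_o⁴ − d_i⁴)/64 = π(142⁴ − 122.0⁴)/64 = 9.084×10^6 mm⁴
I = 9.084×10^6 mm⁴ = 9.084×10^-6 m⁴
Effective length L_e = K·L = 0.7 × 7.09 = 4.963 m
P_cr = π²EI / L_e² = π² × 119×10⁹ × 9.084×10^-6 / 4.963² = 4.331×10^5 N
Factor of safety n = P_cr / P = 433.14 / 344 = 1.26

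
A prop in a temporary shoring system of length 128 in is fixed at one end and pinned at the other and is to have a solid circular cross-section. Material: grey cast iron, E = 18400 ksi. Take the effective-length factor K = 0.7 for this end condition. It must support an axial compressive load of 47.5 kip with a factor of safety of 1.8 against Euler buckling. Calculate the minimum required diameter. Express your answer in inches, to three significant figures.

Required P_cr = n·P = 1.8 × 47.5 = 85.50 kip
L_e = K·L = 0.7 × 128 = 89.60 in
Required I = P_cr·L_e²/(π²E) = 8.550×10^4 × 89.60² / (π² × 1.84×10^7) = 3.780 in⁴
Solid circle: I = πd⁴/64  ⇒  d = (64I/π)^(1/4) = (64×3.780/π)^(1/4) = 2.96 in

d ≈ 2.96 in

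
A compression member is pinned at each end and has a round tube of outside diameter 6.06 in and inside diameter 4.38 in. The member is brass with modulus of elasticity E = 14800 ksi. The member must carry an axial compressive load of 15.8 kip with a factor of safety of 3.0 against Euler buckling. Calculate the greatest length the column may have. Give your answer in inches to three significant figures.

L_max ≈ 385 in

d_o = 6.06 in, d_i = 4.38 in
I = π(d_o⁴ − d_i⁴)/64 = π(6.06⁴ − 4.380⁴)/64 = 48.13 in⁴
Required critical load P_cr = n·P = 3.0 × 15.8 = 47.40 kip = 4.740×10^4 lb
From P_cr = π²EI/(K·L)²:  L = (1/K)·√(π²EI/P_cr) = (1/1)·√(π²×1.48×10^7×48.13/4.740×10^4)
L = 385 in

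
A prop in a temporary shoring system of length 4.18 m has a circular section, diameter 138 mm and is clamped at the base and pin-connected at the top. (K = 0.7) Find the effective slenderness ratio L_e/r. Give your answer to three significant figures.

I = πd⁴/64 = π×138⁴/64 = 1.780×10^7 mm⁴
A = 1.496×10^4 mm²;  r_min = √(I/A) = √(1.780×10^7/1.496×10^4) = 34.50 mm
L_e = K·L = 0.7 × 4.18 m = 2.926 m = 2926.0 mm
λ = L_e / r_min = 2926.0 / 34.50 = 84.8

λ ≈ 84.8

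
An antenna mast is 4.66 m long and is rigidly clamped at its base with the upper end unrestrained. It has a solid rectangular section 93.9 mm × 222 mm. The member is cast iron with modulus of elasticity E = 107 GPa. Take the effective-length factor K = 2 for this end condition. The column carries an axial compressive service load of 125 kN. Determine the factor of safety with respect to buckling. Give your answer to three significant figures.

n ≈ 1.49

Buckling occurs about the weak axis: I_min = h·b³/12 with b = 93.9 mm (the shorter side).
I_min = 222×93.9³/12 = 1.532×10^7 mm⁴
I = 1.532×10^7 mm⁴ = 1.532×10^-5 m⁴
Effective length L_e = K·L = 2 × 4.66 = 9.320 m
P_cr = π²EI / L_e² = π² × 107×10⁹ × 1.532×10^-5 / 9.320² = 1.862×10^5 N
Factor of safety n = P_cr / P = 186.22 / 125 = 1.49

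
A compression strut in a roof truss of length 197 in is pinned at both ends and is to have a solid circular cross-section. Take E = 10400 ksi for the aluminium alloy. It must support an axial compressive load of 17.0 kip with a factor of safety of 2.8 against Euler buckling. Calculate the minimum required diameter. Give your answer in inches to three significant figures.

d ≈ 4.38 in

Required P_cr = n·P = 2.8 × 17.0 = 47.60 kip
L_e = K·L = 1 × 197 = 197.0 in
Required I = P_cr·L_e²/(π²E) = 4.760×10^4 × 197.0² / (π² × 1.04×10^7) = 18.00 in⁴
Solid circle: I = πd⁴/64  ⇒  d = (64I/π)^(1/4) = (64×18.00/π)^(1/4) = 4.38 in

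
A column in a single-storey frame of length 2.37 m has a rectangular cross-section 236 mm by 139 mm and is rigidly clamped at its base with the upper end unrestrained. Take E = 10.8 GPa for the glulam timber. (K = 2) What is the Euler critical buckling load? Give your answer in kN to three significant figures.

P_cr ≈ 251 kN

Buckling occurs about the weak axis: I_min = h·b³/12 with b = 139 mm (the shorter side).
I_min = 236×139³/12 = 5.282×10^7 mm⁴
I = 5.282×10^7 mm⁴ = 5.282×10^-5 m⁴
Effective length L_e = K·L = 2 × 2.37 = 4.740 m
P_cr = π²EI / L_e² = π² × 10.8×10⁹ × 5.282×10^-5 / 4.740² = 2.506×10^5 N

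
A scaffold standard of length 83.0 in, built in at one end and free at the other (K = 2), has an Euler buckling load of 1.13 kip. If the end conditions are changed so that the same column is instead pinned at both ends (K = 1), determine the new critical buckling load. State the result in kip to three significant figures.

P_cr ∝ 1/K², so P_cr,new = P_cr,old × (K_old/K_new)² = 1.13 × (2/1)²
= 1.13 × 4.000 = 4.52 kip

P_cr ≈ 4.52 kip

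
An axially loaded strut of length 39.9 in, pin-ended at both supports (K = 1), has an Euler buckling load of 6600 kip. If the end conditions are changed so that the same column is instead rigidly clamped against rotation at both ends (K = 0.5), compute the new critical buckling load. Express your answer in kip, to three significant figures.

P_cr ∝ 1/K², so P_cr,new = P_cr,old × (K_old/K_new)² = 6600 × (1/0.5)²
= 6600 × 4.000 = 26400 kip

P_cr ≈ 26400 kip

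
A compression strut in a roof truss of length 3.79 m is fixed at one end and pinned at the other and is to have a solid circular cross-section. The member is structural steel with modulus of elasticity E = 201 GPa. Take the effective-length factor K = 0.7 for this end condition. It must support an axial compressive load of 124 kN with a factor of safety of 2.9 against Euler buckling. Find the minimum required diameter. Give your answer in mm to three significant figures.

Required P_cr = n·P = 2.9 × 124 = 359.6 kN
L_e = K·L = 0.7 × 3.79 = 2.653 m
Required I = P_cr·L_e²/(π²E) = 3.596×10^5 × 2.653² / (π² × 2.01×10^11) = 1.276×10^-6 m⁴
I_req = 1.276×10^6 mm⁴
Solid circle: I = πd⁴/64  ⇒  d = (64I/π)^(1/4) = (64×1.276×10^6/π)^(1/4) = 71.4 mm

d ≈ 71.4 mm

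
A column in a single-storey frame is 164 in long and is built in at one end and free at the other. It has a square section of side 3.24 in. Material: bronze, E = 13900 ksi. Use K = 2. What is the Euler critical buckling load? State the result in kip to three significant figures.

P_cr ≈ 11.7 kip

I = a⁴/12 = 3.24⁴/12 = 9.183 in⁴
Effective length L_e = K·L = 2 × 164 = 328.0 in
P_cr = π²EI / L_e² = π² × 13900×10³ × 9.183 / 328.0² = 1.171×10^4 lb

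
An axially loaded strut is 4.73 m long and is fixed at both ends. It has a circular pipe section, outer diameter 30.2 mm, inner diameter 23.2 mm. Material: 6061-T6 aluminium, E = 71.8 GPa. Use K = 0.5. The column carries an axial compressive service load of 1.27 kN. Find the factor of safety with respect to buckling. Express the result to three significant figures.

d_o = 30.2 mm, d_i = 23.2 mm
I = π(d_o⁴ − d_i⁴)/64 = π(30.2⁴ − 23.20⁴)/64 = 2.661×10^4 mm⁴
I = 2.661×10^4 mm⁴ = 2.661×10^-8 m⁴
Effective length L_e = K·L = 0.5 × 4.73 = 2.365 m
P_cr = π²EI / L_e² = π² × 71.8×10⁹ × 2.661×10^-8 / 2.365² = 3.371×10^3 N
Factor of safety n = P_cr / P = 3.3715 / 1.27 = 2.65

n ≈ 2.65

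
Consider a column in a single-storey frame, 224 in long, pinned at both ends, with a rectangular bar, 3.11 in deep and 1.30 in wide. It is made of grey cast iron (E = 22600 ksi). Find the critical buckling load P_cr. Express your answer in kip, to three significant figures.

Buckling occurs about the weak axis: I_min = h·b³/12 with b = 1.30 in (the shorter side).
I_min = 3.11×1.30³/12 = 0.5694 in⁴
Effective length L_e = K·L = 1 × 224 = 224.0 in
P_cr = π²EI / L_e² = π² × 22600×10³ × 0.5694 / 224.0² = 2.531×10^3 lb

P_cr ≈ 2.53 kip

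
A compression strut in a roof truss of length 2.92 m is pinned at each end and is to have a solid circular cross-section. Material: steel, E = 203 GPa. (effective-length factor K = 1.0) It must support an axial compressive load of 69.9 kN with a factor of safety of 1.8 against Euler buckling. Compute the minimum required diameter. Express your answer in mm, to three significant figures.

d ≈ 57.5 mm

Required P_cr = n·P = 1.8 × 69.9 = 125.8 kN
L_e = K·L = 1 × 2.92 = 2.920 m
Required I = P_cr·L_e²/(π²E) = 1.258×10^5 × 2.920² / (π² × 2.03×10^11) = 5.355×10^-7 m⁴
I_req = 5.355×10^5 mm⁴
Solid circle: I = πd⁴/64  ⇒  d = (64I/π)^(1/4) = (64×5.355×10^5/π)^(1/4) = 57.5 mm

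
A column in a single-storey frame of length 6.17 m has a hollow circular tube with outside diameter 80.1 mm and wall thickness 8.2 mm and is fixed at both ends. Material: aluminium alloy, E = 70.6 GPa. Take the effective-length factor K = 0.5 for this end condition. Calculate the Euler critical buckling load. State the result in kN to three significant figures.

P_cr ≈ 88.8 kN

Inner diameter d_i = 80.1 − 2×8.2 = 63.70 mm
I = π(d_o⁴ − d_i⁴)/64 = π(80.1⁴ − 63.70⁴)/64 = 1.212×10^6 mm⁴
I = 1.212×10^6 mm⁴ = 1.212×10^-6 m⁴
Effective length L_e = K·L = 0.5 × 6.17 = 3.085 m
P_cr = π²EI / L_e² = π² × 70.6×10⁹ × 1.212×10^-6 / 3.085² = 8.877×10^4 N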